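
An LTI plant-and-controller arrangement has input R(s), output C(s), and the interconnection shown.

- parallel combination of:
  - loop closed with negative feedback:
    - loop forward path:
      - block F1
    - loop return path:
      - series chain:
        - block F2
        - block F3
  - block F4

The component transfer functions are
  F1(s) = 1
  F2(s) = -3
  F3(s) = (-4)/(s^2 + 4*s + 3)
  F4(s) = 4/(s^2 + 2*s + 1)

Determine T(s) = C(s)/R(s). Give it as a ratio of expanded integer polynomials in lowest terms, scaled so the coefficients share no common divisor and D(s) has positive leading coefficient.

Step 1: reduce the series chain F2, F3 = 12/(s^2 + 4*s + 3)
Step 2: apply the feedback formula to F1, (F2*F3) = (s^2 + 4*s + 3)/(s^2 + 4*s + 15)
Step 3: add [F1/(1+F1*(F2*F3))], F4 (parallel) - this is the overall T(s), already in the required normalized form

Hence the answer: (s^4 + 6*s^3 + 16*s^2 + 26*s + 63)/(s^4 + 6*s^3 + 24*s^2 + 34*s + 15)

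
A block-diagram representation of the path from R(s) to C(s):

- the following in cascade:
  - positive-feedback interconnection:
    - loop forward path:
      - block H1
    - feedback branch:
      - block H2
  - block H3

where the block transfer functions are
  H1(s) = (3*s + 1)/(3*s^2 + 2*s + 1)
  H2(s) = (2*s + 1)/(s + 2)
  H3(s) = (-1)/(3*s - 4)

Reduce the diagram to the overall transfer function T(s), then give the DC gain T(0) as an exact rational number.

Answer: 1/2

Working:
Step 1: collapse the loop (H1 forward, H2 return): (3*s^2 + 7*s + 2)/(3*s^3 + 2*s^2 + 1)
Step 2: combine [H1/(1-H1*H2)], H3 in series: (-3*s^2 - 7*s - 2)/(9*s^4 - 6*s^3 - 8*s^2 + 3*s - 4)
Step 2 gives the overall T(s). Then T(0) = -2/(-4) = 1/2.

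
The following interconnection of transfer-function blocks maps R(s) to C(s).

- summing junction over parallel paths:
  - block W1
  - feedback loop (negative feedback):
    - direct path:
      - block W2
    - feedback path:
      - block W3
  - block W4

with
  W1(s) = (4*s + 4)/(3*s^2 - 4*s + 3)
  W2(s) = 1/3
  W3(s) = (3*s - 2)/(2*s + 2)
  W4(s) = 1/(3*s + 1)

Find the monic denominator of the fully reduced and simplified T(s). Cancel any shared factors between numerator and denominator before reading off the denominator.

First reduce the diagram to T(s).

Step 1: collapse the loop (W2 forward, W3 return); result (2*s + 2)/(9*s + 4)
Step 2: sum the parallel branches W1, [W2/(1+W2*W3)], W4; result (18*s^4 + 135*s^3 + 160*s^2 + 127*s + 34)/(81*s^4 - 45*s^3 + 9*s^2 + 47*s + 12)
That last expression is T(s), already simplified. Scaling its denominator by 1/81 (the reciprocal of the leading coefficient) yields the monic denominator.

Answer: s^4 - 5*s^3/9 + s^2/9 + 47*s/81 + 4/27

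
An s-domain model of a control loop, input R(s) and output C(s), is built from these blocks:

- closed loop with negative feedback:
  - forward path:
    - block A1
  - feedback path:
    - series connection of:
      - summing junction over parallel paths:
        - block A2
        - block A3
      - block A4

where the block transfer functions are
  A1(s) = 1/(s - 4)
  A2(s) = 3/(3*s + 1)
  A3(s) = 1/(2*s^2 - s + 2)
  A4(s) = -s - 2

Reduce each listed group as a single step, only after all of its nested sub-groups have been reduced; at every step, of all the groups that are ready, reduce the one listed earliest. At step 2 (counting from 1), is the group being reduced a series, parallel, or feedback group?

[1] sum the parallel branches A2, A3
[2] series reduction of (A2+A3), A4
[3] reduce the feedback loop with forward A1 and return ((A2+A3)*A4)
The group at step 2 is a series group.

Therefore the answer is series.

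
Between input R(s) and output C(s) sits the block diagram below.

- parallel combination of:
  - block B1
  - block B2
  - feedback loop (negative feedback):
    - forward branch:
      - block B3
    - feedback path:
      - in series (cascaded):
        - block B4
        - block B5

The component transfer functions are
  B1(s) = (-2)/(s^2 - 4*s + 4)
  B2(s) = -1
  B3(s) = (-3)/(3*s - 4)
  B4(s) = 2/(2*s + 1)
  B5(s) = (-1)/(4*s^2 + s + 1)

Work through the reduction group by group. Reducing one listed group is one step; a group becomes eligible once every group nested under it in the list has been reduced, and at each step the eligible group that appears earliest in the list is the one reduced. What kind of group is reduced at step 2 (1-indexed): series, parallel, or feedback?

Step 1: series reduction of B4, B5
Step 2: close the feedback loop around B3, (B4*B5)
Step 3: combine B1, B2, [B3/(1+B3*(B4*B5))] in parallel
Step 2: feedback.

Therefore the answer is feedback.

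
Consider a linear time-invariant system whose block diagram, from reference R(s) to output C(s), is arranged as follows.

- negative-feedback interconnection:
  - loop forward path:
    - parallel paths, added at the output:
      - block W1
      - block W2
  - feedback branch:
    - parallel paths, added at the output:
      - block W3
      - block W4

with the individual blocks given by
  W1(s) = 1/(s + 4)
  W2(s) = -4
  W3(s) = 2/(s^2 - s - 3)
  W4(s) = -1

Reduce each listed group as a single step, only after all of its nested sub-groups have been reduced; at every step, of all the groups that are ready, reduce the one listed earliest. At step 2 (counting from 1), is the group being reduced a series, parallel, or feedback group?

1. combine W1, W2 in parallel
2. parallel reduction of W3, W4
3. apply the feedback formula to (W1+W2), (W3+W4)
Step 2 collapses a parallel group.

Answer: parallel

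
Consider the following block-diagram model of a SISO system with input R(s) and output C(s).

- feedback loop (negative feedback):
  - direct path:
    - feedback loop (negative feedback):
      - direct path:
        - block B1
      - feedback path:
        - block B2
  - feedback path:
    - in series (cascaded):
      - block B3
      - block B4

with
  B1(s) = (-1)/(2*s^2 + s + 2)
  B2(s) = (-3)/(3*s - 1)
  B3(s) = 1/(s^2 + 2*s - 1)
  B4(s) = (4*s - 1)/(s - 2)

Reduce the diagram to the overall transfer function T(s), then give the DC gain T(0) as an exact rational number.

1. apply the feedback formula to B1, B2 = (1 - 3*s)/(6*s^3 + s^2 + 5*s + 1)
2. reduce the series chain B3, B4 = (4*s - 1)/(s^3 - 5*s + 2)
3. feedback reduction of [B1/(1+B1*B2)], (B3*B4) = (-3*s^4 + s^3 + 15*s^2 - 11*s + 2)/(6*s^6 + s^5 - 25*s^4 + 8*s^3 - 35*s^2 + 12*s + 1)
Evaluating the step-3 result (the overall T(s)) at s = 0 gives T(0) = 2/1 = 2.

Therefore the answer is 2.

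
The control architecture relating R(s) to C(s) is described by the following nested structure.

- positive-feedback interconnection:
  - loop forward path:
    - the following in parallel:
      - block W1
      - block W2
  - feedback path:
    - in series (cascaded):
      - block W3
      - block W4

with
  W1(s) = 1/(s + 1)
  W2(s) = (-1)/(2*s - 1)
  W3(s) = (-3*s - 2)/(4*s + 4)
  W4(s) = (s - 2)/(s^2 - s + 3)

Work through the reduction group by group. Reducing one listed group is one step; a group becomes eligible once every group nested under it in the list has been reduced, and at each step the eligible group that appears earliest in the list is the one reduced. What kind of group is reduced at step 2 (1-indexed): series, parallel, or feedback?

(1) sum the parallel branches W1, W2
(2) reduce the series chain W3, W4
(3) close the feedback loop around (W1+W2), (W3*W4)
At step 2 the group reduced is series.

Final answer: series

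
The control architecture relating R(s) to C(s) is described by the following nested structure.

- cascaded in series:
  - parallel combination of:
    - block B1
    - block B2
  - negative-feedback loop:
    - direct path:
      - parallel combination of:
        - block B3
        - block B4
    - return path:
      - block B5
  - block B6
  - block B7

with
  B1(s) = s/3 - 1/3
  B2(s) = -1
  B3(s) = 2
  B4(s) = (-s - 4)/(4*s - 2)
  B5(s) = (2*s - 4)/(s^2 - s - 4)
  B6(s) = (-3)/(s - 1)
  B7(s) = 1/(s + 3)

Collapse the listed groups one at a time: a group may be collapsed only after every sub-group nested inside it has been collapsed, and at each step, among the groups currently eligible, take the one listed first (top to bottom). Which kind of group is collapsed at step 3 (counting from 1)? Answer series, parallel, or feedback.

Reducing step by step:

Step 1: reduce the parallel group B1, B2
Step 2: sum the parallel branches B3, B4
Step 3: reduce the feedback loop with forward (B3+B4) and return B5
Step 4: combine (B1+B2), [(B3+B4)/(1+(B3+B4)*B5)], B6, B7 in series
Step 3: feedback.

Answer: feedback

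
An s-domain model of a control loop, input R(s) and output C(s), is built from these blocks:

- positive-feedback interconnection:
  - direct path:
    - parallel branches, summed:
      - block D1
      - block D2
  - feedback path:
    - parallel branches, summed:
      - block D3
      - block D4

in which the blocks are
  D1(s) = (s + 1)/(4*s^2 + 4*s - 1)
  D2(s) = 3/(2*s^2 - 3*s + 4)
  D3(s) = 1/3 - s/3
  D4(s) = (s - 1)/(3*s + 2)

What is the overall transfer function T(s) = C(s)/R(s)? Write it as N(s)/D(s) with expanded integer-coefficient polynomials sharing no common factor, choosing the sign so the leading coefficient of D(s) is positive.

Step 1: sum the parallel branches D1, D2, giving (2*s^3 + 11*s^2 + 13*s + 1)/(8*s^4 - 4*s^3 + 2*s^2 + 19*s - 4)
Step 2: parallel reduction of D3, D4, giving (-3*s^2 + 4*s - 1)/(9*s + 6)
Step 3: feedback reduction of (D1+D2), (D3+D4) - this is the overall T(s), already in the required normalized form

Hence the answer: (18*s^4 + 111*s^3 + 183*s^2 + 87*s + 6)/(78*s^5 + 37*s^4 - 9*s^3 + 145*s^2 + 87*s - 23)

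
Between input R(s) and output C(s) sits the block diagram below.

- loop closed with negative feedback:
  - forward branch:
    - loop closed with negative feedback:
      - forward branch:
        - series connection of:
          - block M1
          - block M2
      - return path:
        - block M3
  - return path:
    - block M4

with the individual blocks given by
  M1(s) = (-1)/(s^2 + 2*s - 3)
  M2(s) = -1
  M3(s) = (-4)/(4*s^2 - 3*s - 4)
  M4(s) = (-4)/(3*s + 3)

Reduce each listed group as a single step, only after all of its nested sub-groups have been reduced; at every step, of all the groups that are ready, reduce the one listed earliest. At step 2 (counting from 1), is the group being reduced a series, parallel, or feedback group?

[1] cascade M1, M2
[2] feedback reduction of (M1*M2), M3
[3] apply the feedback formula to [(M1*M2)/(1+(M1*M2)*M3)], M4
At step 2 the group reduced is feedback.

Final answer: feedback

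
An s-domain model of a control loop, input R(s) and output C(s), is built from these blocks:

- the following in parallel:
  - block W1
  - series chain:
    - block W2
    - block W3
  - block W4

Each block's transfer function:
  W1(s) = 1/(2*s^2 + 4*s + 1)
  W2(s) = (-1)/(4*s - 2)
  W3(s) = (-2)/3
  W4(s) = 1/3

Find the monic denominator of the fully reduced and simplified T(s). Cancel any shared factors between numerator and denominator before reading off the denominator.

(1) series reduction of W2, W3: 1/(6*s - 3)
(2) add W1, (W2*W3), W4 (parallel): (4*s^3 + 8*s^2 + 8*s - 3)/(12*s^3 + 18*s^2 - 6*s - 3)
The result of step 2 is T(s) in lowest terms. Its denominator has leading coefficient 12; dividing the denominator through by 12 makes it monic.

Final answer: s^3 + 3*s^2/2 - s/2 - 1/4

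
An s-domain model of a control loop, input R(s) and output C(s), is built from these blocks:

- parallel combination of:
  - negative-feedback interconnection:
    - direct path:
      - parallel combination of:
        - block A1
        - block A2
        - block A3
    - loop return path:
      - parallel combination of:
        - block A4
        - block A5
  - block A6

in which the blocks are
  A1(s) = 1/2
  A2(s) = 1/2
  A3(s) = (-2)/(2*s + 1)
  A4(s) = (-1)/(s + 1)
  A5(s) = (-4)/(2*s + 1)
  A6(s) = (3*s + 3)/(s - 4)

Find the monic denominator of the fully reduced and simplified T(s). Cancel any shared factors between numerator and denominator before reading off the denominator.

Step 1: parallel reduction of A1, A2, A3 gives (2*s - 1)/(2*s + 1)
Step 2: sum the parallel branches A4, A5 gives (-6*s - 5)/(2*s^2 + 3*s + 1)
Step 3: apply the feedback formula to (A1+A2+A3), (A4+A5) gives (4*s^3 + 4*s^2 - s - 1)/(4*s^3 - 4*s^2 + s + 6)
Step 4: sum the parallel branches [(A1+A2+A3)/(1+(A1+A2+A3)*(A4+A5))], A6 gives (16*s^4 - 12*s^3 - 26*s^2 + 24*s + 22)/(4*s^4 - 20*s^3 + 17*s^2 + 2*s - 24)
The result of step 4 is T(s) in lowest terms. Its denominator has leading coefficient 4; dividing the denominator through by 4 makes it monic.

Answer: s^4 - 5*s^3 + 17*s^2/4 + s/2 - 6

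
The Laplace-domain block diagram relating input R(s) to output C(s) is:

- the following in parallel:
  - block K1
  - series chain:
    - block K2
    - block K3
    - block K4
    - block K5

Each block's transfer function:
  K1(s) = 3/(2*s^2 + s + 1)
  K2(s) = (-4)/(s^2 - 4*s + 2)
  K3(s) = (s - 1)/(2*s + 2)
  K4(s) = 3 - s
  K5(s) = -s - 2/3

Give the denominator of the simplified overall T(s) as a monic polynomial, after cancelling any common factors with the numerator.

Step 1: cascade K2, K3, K4, K5, giving (-6*s^3 + 20*s^2 - 2*s - 12)/(3*s^3 - 9*s^2 - 6*s + 6)
Step 2: reduce the parallel group K1, (K2*K3*K4*K5), giving (-12*s^5 + 34*s^4 + 19*s^3 - 33*s^2 - 32*s + 6)/(6*s^5 - 15*s^4 - 18*s^3 - 3*s^2 + 6)
No further cancellation is possible in the step-2 result, so that is T(s). Its denominator becomes monic after dividing by the leading coefficient 6.

Final answer: s^5 - 5*s^4/2 - 3*s^3 - s^2/2 + 1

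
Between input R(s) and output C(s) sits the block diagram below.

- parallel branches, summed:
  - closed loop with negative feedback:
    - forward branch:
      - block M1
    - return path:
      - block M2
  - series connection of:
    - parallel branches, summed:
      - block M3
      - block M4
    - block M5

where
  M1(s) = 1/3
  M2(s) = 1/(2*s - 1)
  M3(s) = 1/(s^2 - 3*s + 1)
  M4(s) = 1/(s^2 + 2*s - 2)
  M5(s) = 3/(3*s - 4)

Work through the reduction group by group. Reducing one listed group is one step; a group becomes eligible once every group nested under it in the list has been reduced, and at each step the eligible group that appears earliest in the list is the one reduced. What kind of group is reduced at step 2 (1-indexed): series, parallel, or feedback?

The answer is parallel.

Reasoning:
1. collapse the loop (M1 forward, M2 return)
2. sum the parallel branches M3, M4
3. cascade (M3+M4), M5
4. combine [M1/(1+M1*M2)], ((M3+M4)*M5) in parallel
Step 2: parallel.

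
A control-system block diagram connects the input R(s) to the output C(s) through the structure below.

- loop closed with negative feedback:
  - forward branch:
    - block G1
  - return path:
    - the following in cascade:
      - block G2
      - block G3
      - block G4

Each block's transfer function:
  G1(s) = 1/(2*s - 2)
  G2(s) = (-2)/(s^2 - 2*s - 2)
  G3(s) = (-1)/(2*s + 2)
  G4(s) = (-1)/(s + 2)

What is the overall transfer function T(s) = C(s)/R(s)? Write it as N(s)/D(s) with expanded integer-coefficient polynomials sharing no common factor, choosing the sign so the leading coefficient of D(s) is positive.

1. series reduction of G2, G3, G4; result (-1)/(s^4 + s^3 - 6*s^2 - 10*s - 4)
2. collapse the loop (G1 forward, (G2*G3*G4) return); the result is T(s) itself (integer coefficients, no common factor, positive leading denominator coefficient)

Therefore the answer is (s^4 + s^3 - 6*s^2 - 10*s - 4)/(2*s^5 - 14*s^3 - 8*s^2 + 12*s + 7).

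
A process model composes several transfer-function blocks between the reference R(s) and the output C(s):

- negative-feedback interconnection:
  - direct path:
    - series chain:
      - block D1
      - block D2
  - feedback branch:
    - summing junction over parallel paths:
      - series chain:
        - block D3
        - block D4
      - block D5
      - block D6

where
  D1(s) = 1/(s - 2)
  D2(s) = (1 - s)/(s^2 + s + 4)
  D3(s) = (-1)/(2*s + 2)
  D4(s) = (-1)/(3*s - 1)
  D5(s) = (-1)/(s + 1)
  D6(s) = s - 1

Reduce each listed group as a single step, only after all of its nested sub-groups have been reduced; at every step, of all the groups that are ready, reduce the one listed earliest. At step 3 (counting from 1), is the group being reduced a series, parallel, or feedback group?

Step 1: reduce the series chain D1, D2
Step 2: cascade D3, D4
Step 3: add (D3*D4), D5, D6 (parallel)
Step 4: collapse the loop ((D1*D2) forward, ((D3*D4)+D5+D6) return)
The group at step 3 is a parallel group.

Answer: parallel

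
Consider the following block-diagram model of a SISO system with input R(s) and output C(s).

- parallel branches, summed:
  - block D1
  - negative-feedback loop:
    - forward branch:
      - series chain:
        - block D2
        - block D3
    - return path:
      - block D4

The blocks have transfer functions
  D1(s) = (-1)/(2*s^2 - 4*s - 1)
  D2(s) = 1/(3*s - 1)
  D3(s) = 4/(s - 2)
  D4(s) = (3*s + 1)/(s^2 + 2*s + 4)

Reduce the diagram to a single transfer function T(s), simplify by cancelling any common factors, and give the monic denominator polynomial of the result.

Step 1 - reduce the series chain D2, D3; result 4/(3*s^2 - 7*s + 2)
Step 2 - feedback reduction of (D2*D3), D4; result (4*s^2 + 8*s + 16)/(3*s^4 - s^3 - 12*s + 12)
Step 3 - sum the parallel branches D1, [(D2*D3)/(1+(D2*D3)*D4)]; result (5*s^4 + s^3 - 4*s^2 - 60*s - 28)/(6*s^6 - 14*s^5 + s^4 - 23*s^3 + 72*s^2 - 36*s - 12)
No further cancellation is possible in the step-3 result, so that is T(s). Its denominator becomes monic after dividing by the leading coefficient 6.

Final answer: s^6 - 7*s^5/3 + s^4/6 - 23*s^3/6 + 12*s^2 - 6*s - 2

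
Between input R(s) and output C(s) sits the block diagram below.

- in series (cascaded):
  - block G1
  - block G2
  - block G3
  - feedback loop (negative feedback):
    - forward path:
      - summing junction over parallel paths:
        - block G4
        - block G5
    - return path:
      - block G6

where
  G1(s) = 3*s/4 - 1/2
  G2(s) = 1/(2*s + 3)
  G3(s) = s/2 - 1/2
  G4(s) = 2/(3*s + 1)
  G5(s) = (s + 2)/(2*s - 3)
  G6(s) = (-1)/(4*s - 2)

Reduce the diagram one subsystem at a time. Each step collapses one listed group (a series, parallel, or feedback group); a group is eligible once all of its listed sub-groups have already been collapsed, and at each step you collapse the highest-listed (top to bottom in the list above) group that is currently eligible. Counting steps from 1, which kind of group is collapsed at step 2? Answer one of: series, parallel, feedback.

Step 1: sum the parallel branches G4, G5
Step 2: feedback reduction of (G4+G5), G6
Step 3: series reduction of G1, G2, G3, [(G4+G5)/(1+(G4+G5)*G6)]
Step 2 collapses a feedback group.

Hence the answer: feedback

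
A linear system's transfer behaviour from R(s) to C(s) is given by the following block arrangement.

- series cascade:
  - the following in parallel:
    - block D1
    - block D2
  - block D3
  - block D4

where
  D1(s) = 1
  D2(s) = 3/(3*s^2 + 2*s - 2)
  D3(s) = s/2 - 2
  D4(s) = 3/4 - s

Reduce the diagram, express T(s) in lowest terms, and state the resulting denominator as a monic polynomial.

Step 1: sum the parallel branches D1, D2, giving (3*s^2 + 2*s + 1)/(3*s^2 + 2*s - 2)
Step 2: cascade (D1+D2), D3, D4, giving (-12*s^4 + 49*s^3 - 2*s^2 - 5*s - 12)/(24*s^2 + 16*s - 16)
That last expression is T(s), already simplified. Scaling its denominator by 1/24 (the reciprocal of the leading coefficient) yields the monic denominator.

Final answer: s^2 + 2*s/3 - 2/3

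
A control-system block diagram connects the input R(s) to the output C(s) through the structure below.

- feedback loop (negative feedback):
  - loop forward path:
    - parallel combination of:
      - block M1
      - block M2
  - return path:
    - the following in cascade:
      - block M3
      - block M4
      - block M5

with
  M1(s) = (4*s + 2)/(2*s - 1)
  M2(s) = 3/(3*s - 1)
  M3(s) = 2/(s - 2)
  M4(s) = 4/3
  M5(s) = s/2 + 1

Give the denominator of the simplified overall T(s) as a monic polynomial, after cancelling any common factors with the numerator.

The answer is s^3 + 7*s^2/6 + 7*s/6 - 23/33.

Reasoning:
(1) combine M1, M2 in parallel -> (12*s^2 + 8*s - 5)/(6*s^2 - 5*s + 1)
(2) series reduction of M3, M4, M5 -> (4*s + 8)/(3*s - 6)
(3) collapse the loop ((M1+M2) forward, (M3*M4*M5) return) -> (36*s^3 - 48*s^2 - 63*s + 30)/(66*s^3 + 77*s^2 + 77*s - 46)
Step 3 gives the fully reduced T(s), with no common factor left to cancel. The denominator's leading coefficient is 66, so divide each of its coefficients by 66 to get the monic form.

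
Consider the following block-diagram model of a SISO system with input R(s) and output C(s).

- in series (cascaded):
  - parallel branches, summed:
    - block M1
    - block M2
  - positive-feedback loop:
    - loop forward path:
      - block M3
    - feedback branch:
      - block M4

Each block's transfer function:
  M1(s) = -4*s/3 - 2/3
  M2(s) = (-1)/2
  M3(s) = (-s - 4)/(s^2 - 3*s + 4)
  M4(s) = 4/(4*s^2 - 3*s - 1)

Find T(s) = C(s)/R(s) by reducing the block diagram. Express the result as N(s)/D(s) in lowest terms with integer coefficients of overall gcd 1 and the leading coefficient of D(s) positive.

The answer is (32*s^4 + 132*s^3 - 13*s^2 - 123*s - 28)/(24*s^4 - 90*s^3 + 144*s^2 - 30*s + 72).

Reasoning:
Step 1 - sum the parallel branches M1, M2: -4*s/3 - 7/6
Step 2 - apply the feedback formula to M3, M4: (-4*s^3 - 13*s^2 + 13*s + 4)/(4*s^4 - 15*s^3 + 24*s^2 - 5*s + 12)
Step 3 - multiply (M1+M2), [M3/(1-M3*M4)] (series); the result is T(s) itself (integer coefficients, no common factor, positive leading denominator coefficient)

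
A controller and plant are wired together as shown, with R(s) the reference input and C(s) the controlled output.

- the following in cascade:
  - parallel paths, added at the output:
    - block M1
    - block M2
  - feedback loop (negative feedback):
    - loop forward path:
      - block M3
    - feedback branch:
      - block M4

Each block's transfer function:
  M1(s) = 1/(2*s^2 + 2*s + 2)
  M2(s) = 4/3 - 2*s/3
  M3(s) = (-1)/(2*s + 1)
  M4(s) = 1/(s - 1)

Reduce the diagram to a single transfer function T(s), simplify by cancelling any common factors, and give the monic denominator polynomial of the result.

Reducing step by step:

[1] sum the parallel branches M1, M2: (-4*s^3 + 4*s^2 + 4*s + 11)/(6*s^2 + 6*s + 6)
[2] close the feedback loop around M3, M4: (1 - s)/(2*s^2 - s - 2)
[3] reduce the series chain (M1+M2), [M3/(1+M3*M4)]: (4*s^4 - 8*s^3 - 7*s + 11)/(12*s^4 + 6*s^3 - 6*s^2 - 18*s - 12)
T(s) is the step-3 result (common factors already cancelled). Leading coefficient of the denominator: 12. Divide through by 12 for the monic polynomial.

Answer: s^4 + s^3/2 - s^2/2 - 3*s/2 - 1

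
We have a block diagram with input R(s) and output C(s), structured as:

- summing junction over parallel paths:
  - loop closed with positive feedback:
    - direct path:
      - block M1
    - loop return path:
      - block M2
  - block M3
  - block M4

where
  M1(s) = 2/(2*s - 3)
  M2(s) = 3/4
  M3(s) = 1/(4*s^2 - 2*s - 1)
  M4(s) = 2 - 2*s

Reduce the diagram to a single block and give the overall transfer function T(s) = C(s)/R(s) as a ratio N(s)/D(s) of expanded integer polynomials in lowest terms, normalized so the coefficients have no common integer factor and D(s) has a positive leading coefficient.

Step 1. feedback reduction of M1, M2 -> 4/(4*s - 9)
Step 2. reduce the parallel group [M1/(1-M1*M2)], M3, M4; the result is T(s) itself (integer coefficients, no common factor, positive leading denominator coefficient)

Therefore the answer is (-32*s^4 + 120*s^3 - 100*s^2 + 6*s + 5)/(16*s^3 - 44*s^2 + 14*s + 9).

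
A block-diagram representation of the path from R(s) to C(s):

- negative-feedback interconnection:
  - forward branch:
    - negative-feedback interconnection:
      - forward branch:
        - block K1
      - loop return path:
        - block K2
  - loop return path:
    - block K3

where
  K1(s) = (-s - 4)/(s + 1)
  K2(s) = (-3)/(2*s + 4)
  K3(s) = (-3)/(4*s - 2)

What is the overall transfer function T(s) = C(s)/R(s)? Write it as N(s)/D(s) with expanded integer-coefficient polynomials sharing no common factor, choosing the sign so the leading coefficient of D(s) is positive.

Reducing step by step:

1. collapse the loop (K1 forward, K2 return): (-2*s^2 - 12*s - 16)/(2*s^2 + 9*s + 16)
2. close the feedback loop around [K1/(1+K1*K2)], K3; the result is T(s) itself (integer coefficients, no common factor, positive leading denominator coefficient)

Answer: (-4*s^3 - 22*s^2 - 20*s + 16)/(4*s^3 + 19*s^2 + 41*s + 8)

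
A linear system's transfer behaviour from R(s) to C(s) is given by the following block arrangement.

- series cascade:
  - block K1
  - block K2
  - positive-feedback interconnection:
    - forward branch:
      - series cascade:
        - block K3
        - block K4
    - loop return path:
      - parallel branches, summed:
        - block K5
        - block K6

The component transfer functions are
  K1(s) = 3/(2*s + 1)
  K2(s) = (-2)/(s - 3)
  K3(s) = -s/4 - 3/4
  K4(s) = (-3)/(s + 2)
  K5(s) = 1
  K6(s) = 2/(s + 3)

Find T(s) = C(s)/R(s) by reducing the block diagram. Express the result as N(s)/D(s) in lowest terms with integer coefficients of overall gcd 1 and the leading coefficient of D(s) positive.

(1) multiply K3, K4 (series) -> (3*s + 9)/(4*s + 8)
(2) sum the parallel branches K5, K6 -> (s + 5)/(s + 3)
(3) feedback reduction of (K3*K4), (K5+K6) -> (3*s + 9)/(s - 7)
(4) series reduction of K1, K2, [(K3*K4)/(1-(K3*K4)*(K5+K6))]; the result is T(s) itself (integer coefficients, no common factor, positive leading denominator coefficient)

Therefore the answer is (-18*s - 54)/(2*s^3 - 19*s^2 + 32*s + 21).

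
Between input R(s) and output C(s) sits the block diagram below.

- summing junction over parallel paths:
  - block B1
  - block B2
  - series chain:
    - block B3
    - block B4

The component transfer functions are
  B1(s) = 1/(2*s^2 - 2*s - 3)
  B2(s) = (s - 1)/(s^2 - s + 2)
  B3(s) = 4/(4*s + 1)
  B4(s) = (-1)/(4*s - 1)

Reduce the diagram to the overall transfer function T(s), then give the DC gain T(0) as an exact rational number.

First reduce the diagram to T(s).

1. combine B3, B4 in series: (-4)/(16*s^2 - 1)
2. sum the parallel branches B1, B2, (B3*B4): (32*s^5 - 56*s^4 - 18*s^3 + 71*s^2 + 6*s + 19)/(32*s^6 - 64*s^5 + 46*s^4 - 12*s^3 - 99*s^2 + s + 6)
DC gain: substitute s = 0 into T(s) from step 2: T(0) = 19/6.

Answer: 19/6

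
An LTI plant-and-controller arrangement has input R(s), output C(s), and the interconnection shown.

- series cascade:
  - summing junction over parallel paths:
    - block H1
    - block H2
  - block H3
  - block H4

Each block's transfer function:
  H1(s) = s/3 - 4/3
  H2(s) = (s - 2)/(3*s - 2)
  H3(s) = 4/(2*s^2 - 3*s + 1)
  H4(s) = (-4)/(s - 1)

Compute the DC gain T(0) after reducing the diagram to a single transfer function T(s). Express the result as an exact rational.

First reduce the diagram to T(s).

(1) add H1, H2 (parallel) gives (3*s^2 - 11*s + 2)/(9*s - 6)
(2) combine (H1+H2), H3, H4 in series gives (-48*s^2 + 176*s - 32)/(18*s^4 - 57*s^3 + 66*s^2 - 33*s + 6)
Evaluating the step-2 result (the overall T(s)) at s = 0 gives T(0) = -32/6 = -16/3.

Answer: -16/3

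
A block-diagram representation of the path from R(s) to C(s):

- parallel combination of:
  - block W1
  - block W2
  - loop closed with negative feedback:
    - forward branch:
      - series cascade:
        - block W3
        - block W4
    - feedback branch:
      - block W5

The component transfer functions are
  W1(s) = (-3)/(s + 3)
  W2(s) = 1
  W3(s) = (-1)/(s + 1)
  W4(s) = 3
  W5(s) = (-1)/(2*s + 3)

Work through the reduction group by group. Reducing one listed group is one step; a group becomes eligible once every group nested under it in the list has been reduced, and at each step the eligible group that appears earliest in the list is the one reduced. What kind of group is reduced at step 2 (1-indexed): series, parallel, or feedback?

The answer is feedback.

Reasoning:
Step 1: combine W3, W4 in series
Step 2: feedback reduction of (W3*W4), W5
Step 3: sum the parallel branches W1, W2, [(W3*W4)/(1+(W3*W4)*W5)]
Step 2: feedback.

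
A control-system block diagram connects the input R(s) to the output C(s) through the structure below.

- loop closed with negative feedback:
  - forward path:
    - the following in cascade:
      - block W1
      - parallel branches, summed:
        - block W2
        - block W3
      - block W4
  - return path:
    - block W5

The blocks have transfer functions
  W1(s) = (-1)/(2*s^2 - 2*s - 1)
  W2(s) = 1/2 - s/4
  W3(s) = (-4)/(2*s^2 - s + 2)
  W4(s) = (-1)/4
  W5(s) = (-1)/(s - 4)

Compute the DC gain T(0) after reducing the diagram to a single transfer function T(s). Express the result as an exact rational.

Answer: 12/35

Working:
Step 1: combine W2, W3 in parallel: (-2*s^3 + 5*s^2 - 4*s - 12)/(8*s^2 - 4*s + 8)
Step 2: series reduction of W1, (W2+W3), W4: (-2*s^3 + 5*s^2 - 4*s - 12)/(64*s^4 - 96*s^3 + 64*s^2 - 48*s - 32)
Step 3: close the feedback loop around (W1*(W2+W3)*W4), W5: (-2*s^4 + 13*s^3 - 24*s^2 + 4*s + 48)/(64*s^5 - 352*s^4 + 450*s^3 - 309*s^2 + 164*s + 140)
Evaluating the step-3 result (the overall T(s)) at s = 0 gives T(0) = 48/140 = 12/35.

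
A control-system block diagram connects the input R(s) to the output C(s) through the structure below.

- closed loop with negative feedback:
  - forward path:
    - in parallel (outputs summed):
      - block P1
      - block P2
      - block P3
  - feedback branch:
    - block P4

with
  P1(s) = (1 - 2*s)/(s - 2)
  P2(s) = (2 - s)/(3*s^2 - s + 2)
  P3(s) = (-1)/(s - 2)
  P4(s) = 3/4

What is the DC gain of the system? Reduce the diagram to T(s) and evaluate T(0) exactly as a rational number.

Step 1 - combine P1, P2, P3 in parallel -> (-6*s^3 + s^2 - 4)/(3*s^3 - 7*s^2 + 4*s - 4)
Step 2 - feedback reduction of (P1+P2+P3), P4 -> (24*s^3 - 4*s^2 + 16)/(6*s^3 + 25*s^2 - 16*s + 28)
The step-2 result is T(s). Setting s = 0: T(0) = 16/28 = 4/7.

Final answer: 4/7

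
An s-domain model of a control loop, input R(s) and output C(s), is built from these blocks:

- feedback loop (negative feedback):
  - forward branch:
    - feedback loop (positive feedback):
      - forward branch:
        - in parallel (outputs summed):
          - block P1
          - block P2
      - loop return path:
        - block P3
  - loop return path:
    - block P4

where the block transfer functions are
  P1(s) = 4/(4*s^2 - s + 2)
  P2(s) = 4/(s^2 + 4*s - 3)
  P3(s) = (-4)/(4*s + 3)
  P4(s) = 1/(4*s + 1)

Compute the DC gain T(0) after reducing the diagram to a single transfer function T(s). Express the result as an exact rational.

Step 1. parallel reduction of P1, P2; result (20*s^2 + 12*s - 4)/(4*s^4 + 15*s^3 - 14*s^2 + 11*s - 6)
Step 2. reduce the feedback loop with forward (P1+P2) and return P3; result (80*s^3 + 108*s^2 + 20*s - 12)/(16*s^5 + 72*s^4 - 11*s^3 + 82*s^2 + 57*s - 34)
Step 3. feedback reduction of [(P1+P2)/(1-(P1+P2)*P3)], P4; result (320*s^4 + 512*s^3 + 188*s^2 - 28*s - 12)/(64*s^6 + 304*s^5 + 28*s^4 + 397*s^3 + 418*s^2 - 59*s - 46)
DC gain: substitute s = 0 into T(s) from step 3: T(0) = -12/(-46) = 6/23.

Final answer: 6/23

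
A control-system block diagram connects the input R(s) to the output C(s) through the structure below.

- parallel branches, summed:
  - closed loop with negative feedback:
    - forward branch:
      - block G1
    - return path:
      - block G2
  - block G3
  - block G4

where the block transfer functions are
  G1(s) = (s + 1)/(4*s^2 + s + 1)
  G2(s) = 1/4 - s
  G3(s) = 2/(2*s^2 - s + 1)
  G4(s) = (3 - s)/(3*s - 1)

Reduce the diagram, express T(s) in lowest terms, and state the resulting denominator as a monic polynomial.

The answer is s^5 - 3*s^4/4 + 73*s^3/72 - 11*s^2/24 + 19*s/72 - 5/72.

Reasoning:
(1) close the feedback loop around G1, G2 = (4*s + 4)/(12*s^2 + s + 5)
(2) sum the parallel branches [G1/(1+G1*G2)], G3, G4 = (-24*s^5 + 106*s^4 + 25*s^3 + 45*s^2 + 23*s + 1)/(72*s^5 - 54*s^4 + 73*s^3 - 33*s^2 + 19*s - 5)
No further cancellation is possible in the step-2 result, so that is T(s). Its denominator becomes monic after dividing by the leading coefficient 72.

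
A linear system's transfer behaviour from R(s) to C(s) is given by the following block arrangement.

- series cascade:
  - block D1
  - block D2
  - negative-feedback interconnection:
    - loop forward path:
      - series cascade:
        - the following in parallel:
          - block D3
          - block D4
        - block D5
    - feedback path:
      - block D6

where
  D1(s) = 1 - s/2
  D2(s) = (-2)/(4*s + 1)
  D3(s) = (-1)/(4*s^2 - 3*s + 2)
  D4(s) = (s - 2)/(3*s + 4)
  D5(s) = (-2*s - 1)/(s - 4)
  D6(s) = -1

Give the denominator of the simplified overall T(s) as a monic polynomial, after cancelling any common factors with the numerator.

First reduce the diagram to T(s).

Step 1 - combine D3, D4 in parallel, giving (4*s^3 - 11*s^2 + 5*s - 8)/(12*s^3 + 7*s^2 - 6*s + 8)
Step 2 - reduce the series chain (D3+D4), D5, giving (-8*s^4 + 18*s^3 + s^2 + 11*s + 8)/(12*s^4 - 41*s^3 - 34*s^2 + 32*s - 32)
Step 3 - collapse the loop (((D3+D4)*D5) forward, D6 return), giving (-8*s^4 + 18*s^3 + s^2 + 11*s + 8)/(20*s^4 - 59*s^3 - 35*s^2 + 21*s - 40)
Step 4 - cascade D1, D2, [((D3+D4)*D5)/(1+((D3+D4)*D5)*D6)], giving (-8*s^5 + 34*s^4 - 35*s^3 + 9*s^2 - 14*s - 16)/(80*s^5 - 216*s^4 - 199*s^3 + 49*s^2 - 139*s - 40)
Step 4 gives the fully reduced T(s), with no common factor left to cancel. The denominator's leading coefficient is 80, so divide each of its coefficients by 80 to get the monic form.

Answer: s^5 - 27*s^4/10 - 199*s^3/80 + 49*s^2/80 - 139*s/80 - 1/2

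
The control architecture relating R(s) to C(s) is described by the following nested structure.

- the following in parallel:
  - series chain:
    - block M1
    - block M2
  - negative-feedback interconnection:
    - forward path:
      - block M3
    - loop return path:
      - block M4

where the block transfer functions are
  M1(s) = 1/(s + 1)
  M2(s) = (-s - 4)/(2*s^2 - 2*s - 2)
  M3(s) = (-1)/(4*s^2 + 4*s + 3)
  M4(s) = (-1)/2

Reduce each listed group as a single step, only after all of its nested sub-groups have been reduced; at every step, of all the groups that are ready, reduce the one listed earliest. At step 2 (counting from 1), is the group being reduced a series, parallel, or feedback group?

Reducing step by step:

1. combine M1, M2 in series
2. feedback reduction of M3, M4
3. add (M1*M2), [M3/(1+M3*M4)] (parallel)
So the answer for step 2 is feedback.

Answer: feedback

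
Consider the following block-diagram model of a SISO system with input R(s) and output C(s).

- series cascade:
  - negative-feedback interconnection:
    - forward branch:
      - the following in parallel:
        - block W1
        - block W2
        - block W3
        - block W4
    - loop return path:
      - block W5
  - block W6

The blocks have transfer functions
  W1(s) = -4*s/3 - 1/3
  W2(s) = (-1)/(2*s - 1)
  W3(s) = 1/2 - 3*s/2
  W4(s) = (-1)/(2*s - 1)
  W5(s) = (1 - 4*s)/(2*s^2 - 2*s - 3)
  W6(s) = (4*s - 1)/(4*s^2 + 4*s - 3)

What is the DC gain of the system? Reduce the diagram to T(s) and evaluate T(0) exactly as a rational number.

The answer is 13/5.

Reasoning:
(1) reduce the parallel group W1, W2, W3, W4 -> (-34*s^2 + 19*s - 13)/(12*s - 6)
(2) close the feedback loop around (W1+W2+W3+W4), W5 -> (-68*s^4 + 106*s^3 + 38*s^2 - 31*s + 39)/(160*s^3 - 146*s^2 + 47*s + 5)
(3) series reduction of [(W1+W2+W3+W4)/(1+(W1+W2+W3+W4)*W5)], W6 -> (-272*s^5 + 492*s^4 + 46*s^3 - 162*s^2 + 187*s - 39)/(640*s^5 + 56*s^4 - 876*s^3 + 646*s^2 - 121*s - 15)
Step 3 gives the overall T(s). Then T(0) = -39/(-15) = 13/5.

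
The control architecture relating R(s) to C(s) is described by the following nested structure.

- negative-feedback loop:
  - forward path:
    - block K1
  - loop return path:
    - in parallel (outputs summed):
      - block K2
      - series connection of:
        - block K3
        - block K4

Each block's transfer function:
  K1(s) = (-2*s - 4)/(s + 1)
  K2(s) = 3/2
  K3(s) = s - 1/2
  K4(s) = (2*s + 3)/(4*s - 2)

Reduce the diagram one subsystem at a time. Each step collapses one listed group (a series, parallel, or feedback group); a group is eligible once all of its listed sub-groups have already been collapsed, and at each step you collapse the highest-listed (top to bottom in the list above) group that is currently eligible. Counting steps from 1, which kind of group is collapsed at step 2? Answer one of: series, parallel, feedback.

Reducing step by step:

1. series reduction of K3, K4
2. sum the parallel branches K2, (K3*K4)
3. close the feedback loop around K1, (K2+(K3*K4))
Step 2: parallel.

Answer: parallel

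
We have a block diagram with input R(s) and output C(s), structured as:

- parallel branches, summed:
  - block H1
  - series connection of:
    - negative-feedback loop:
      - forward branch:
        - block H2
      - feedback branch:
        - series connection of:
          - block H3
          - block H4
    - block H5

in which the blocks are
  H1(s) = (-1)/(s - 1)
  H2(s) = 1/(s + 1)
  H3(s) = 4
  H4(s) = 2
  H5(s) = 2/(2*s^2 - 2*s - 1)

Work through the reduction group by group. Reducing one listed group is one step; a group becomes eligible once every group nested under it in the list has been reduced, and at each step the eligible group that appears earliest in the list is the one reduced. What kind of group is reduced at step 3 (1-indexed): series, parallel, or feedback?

Answer: series

Working:
Step 1 - multiply H3, H4 (series)
Step 2 - feedback reduction of H2, (H3*H4)
Step 3 - reduce the series chain [H2/(1+H2*(H3*H4))], H5
Step 4 - reduce the parallel group H1, ([H2/(1+H2*(H3*H4))]*H5)
Step 3: series.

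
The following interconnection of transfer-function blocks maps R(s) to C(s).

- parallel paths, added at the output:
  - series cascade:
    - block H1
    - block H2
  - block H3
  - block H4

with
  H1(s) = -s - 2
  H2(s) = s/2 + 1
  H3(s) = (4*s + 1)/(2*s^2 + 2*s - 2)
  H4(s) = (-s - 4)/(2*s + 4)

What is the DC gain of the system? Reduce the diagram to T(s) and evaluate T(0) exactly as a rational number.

[1] multiply H1, H2 (series) -> -s^2/2 - 2*s - 2
[2] reduce the parallel group (H1*H2), H3, H4 -> (-s^5 - 7*s^4 - 18*s^3 - 15*s^2 + 10*s + 14)/(2*s^3 + 6*s^2 + 2*s - 4)
The step-2 result is T(s). Setting s = 0: T(0) = 14/(-4) = -7/2.

Answer: -7/2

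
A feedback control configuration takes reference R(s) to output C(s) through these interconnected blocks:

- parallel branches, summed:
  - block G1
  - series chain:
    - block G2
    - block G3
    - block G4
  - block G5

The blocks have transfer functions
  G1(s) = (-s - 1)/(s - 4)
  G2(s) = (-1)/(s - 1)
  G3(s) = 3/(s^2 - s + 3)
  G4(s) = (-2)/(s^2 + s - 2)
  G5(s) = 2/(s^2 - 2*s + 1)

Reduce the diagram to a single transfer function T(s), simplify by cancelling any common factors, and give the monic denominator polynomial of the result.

Step 1 - reduce the series chain G2, G3, G4 -> 6/(s^5 - s^4 + 5*s^2 - 11*s + 6)
Step 2 - combine G1, (G2*G3*G4), G5 in parallel -> (-s^6 + 3*s^4 - 11*s^3 + 15*s - 78)/(s^6 - 5*s^5 + 4*s^4 + 5*s^3 - 31*s^2 + 50*s - 24)
The result of step 2 is T(s) in lowest terms. Its denominator already has leading coefficient 1, so it is monic as it stands.

Answer: s^6 - 5*s^5 + 4*s^4 + 5*s^3 - 31*s^2 + 50*s - 24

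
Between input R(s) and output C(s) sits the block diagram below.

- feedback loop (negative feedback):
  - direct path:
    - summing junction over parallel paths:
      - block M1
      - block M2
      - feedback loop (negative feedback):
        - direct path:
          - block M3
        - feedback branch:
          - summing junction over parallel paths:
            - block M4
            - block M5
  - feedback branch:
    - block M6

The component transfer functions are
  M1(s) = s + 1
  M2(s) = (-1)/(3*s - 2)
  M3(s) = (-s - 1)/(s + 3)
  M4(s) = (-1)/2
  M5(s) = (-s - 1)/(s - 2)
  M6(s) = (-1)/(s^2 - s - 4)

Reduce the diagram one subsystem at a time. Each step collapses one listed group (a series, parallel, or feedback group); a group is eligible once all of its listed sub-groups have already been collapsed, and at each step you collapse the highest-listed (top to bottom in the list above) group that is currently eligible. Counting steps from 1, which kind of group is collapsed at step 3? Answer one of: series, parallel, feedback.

[1] combine M4, M5 in parallel
[2] feedback reduction of M3, (M4+M5)
[3] add M1, M2, [M3/(1+M3*(M4+M5))] (parallel)
[4] collapse the loop ((M1+M2+[M3/(1+M3*(M4+M5))]) forward, M6 return)
Step 3 collapses a parallel group.

Therefore the answer is parallel.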